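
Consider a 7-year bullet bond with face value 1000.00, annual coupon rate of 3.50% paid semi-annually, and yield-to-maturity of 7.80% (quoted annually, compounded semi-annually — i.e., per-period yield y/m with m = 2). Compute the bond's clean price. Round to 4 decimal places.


Coupon per period c = face * coupon_rate / m = 17.500000
Periods per year m = 2; per-period yield y/m = 0.039000
Number of cashflows N = 14
Cashflows (t years, CF_t, discount factor 1/(1+y/m)^(m*t), PV):
  t = 0.5000: CF_t = 17.500000, DF = 0.962464, PV = 16.843118
  t = 1.0000: CF_t = 17.500000, DF = 0.926337, PV = 16.210894
  t = 1.5000: CF_t = 17.500000, DF = 0.891566, PV = 15.602400
  t = 2.0000: CF_t = 17.500000, DF = 0.858100, PV = 15.016747
  t = 2.5000: CF_t = 17.500000, DF = 0.825890, PV = 14.453077
  t = 3.0000: CF_t = 17.500000, DF = 0.794889, PV = 13.910565
  t = 3.5000: CF_t = 17.500000, DF = 0.765052, PV = 13.388417
  t = 4.0000: CF_t = 17.500000, DF = 0.736335, PV = 12.885868
  t = 4.5000: CF_t = 17.500000, DF = 0.708696, PV = 12.402183
  t = 5.0000: CF_t = 17.500000, DF = 0.682094, PV = 11.936653
  t = 5.5000: CF_t = 17.500000, DF = 0.656491, PV = 11.488598
  t = 6.0000: CF_t = 17.500000, DF = 0.631849, PV = 11.057361
  t = 6.5000: CF_t = 17.500000, DF = 0.608132, PV = 10.642311
  t = 7.0000: CF_t = 1017.500000, DF = 0.585305, PV = 595.547975
Price P = sum_t PV_t = 771.386164

Answer: Price = 771.3862


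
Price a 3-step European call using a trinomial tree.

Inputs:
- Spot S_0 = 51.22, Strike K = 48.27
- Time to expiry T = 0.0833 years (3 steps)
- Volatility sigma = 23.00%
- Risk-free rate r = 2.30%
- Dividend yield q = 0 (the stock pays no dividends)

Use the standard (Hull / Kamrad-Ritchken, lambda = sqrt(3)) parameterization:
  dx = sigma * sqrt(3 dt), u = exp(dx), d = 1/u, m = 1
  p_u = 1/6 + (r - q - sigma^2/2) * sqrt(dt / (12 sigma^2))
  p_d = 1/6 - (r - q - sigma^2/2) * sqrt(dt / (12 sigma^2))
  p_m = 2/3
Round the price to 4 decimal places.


Answer: Price = V(0,0) = 3.3434

Derivation:
dt = T/N = 0.027767; dx = sigma*sqrt(3*dt) = 0.066382
u = exp(dx) = 1.068635; d = 1/u = 0.935773
p_u = 0.165945, p_m = 0.666667, p_d = 0.167388
Discount per step: exp(-r*dt) = 0.999362
Stock lattice S(k, j) with j the centered position index:
  k=0: S(0,+0) = 51.2200
  k=1: S(1,-1) = 47.9303; S(1,+0) = 51.2200; S(1,+1) = 54.7355
  k=2: S(2,-2) = 44.8519; S(2,-1) = 47.9303; S(2,+0) = 51.2200; S(2,+1) = 54.7355; S(2,+2) = 58.4922
  k=3: S(3,-3) = 41.9712; S(3,-2) = 44.8519; S(3,-1) = 47.9303; S(3,+0) = 51.2200; S(3,+1) = 54.7355; S(3,+2) = 58.4922; S(3,+3) = 62.5068
Terminal payoffs V(N, j) = max(S_T - K, 0):
  V(3,-3) = 0.000000; V(3,-2) = 0.000000; V(3,-1) = 0.000000; V(3,+0) = 2.950000; V(3,+1) = 6.465477; V(3,+2) = 10.222239; V(3,+3) = 14.236846
Backward induction: V(k, j) = exp(-r*dt) * [p_u * V(k+1, j+1) + p_m * V(k+1, j) + p_d * V(k+1, j-1)]
  V(2,-2) = exp(-r*dt) * [p_u*0.000000 + p_m*0.000000 + p_d*0.000000] = 0.000000
  V(2,-1) = exp(-r*dt) * [p_u*2.950000 + p_m*0.000000 + p_d*0.000000] = 0.489226
  V(2,+0) = exp(-r*dt) * [p_u*6.465477 + p_m*2.950000 + p_d*0.000000] = 3.037641
  V(2,+1) = exp(-r*dt) * [p_u*10.222239 + p_m*6.465477 + p_d*2.950000] = 6.496294
  V(2,+2) = exp(-r*dt) * [p_u*14.236846 + p_m*10.222239 + p_d*6.465477] = 10.253056
  V(1,-1) = exp(-r*dt) * [p_u*3.037641 + p_m*0.489226 + p_d*0.000000] = 0.829702
  V(1,+0) = exp(-r*dt) * [p_u*6.496294 + p_m*3.037641 + p_d*0.489226] = 3.182979
  V(1,+1) = exp(-r*dt) * [p_u*10.253056 + p_m*6.496294 + p_d*3.037641] = 6.536597
  V(0,+0) = exp(-r*dt) * [p_u*6.536597 + p_m*3.182979 + p_d*0.829702] = 3.343449


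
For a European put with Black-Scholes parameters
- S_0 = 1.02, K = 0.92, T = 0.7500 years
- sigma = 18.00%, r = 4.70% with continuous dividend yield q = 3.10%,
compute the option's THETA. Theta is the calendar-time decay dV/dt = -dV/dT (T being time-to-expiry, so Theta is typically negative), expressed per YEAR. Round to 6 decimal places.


Answer: Theta = -0.025375

Derivation:
d1 = 0.8168495063; d2 = 0.6609649336
phi(d1) = 0.2857722565; exp(-qT) = 0.9770181987; exp(-rT) = 0.9653640451
Theta = -S*exp(-qT)*phi(d1)*sigma/(2*sqrt(T)) + r*K*exp(-rT)*N(-d2) - q*S*exp(-qT)*N(-d1)
N(-d1) = 0.2070072183; N(-d2) = 0.2543174010; sqrt(T) = 0.8660254038
Term 1 = -1.0200 * 0.9770181987 * 0.2857722565 * 0.1800 / (2 * 0.8660254038) = -0.0295961191
Term 2 = 0.0470 * 0.9200 * 0.9653640451 * 0.2543174010 = 0.0106158038
Term 3 = -0.0310 * 1.0200 * 0.9770181987 * 0.2070072183 = -0.0063951393
Theta = -0.0295961191 + (0.0106158038) + (-0.0063951393) = -0.025375


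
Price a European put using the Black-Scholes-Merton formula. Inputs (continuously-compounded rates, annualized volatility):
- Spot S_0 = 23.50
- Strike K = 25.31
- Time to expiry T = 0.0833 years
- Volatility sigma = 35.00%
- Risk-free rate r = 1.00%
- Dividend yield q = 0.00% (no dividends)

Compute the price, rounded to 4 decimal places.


d1 = (ln(S/K) + (r - q + 0.5*sigma^2) * T) / (sigma * sqrt(T)) = -0.67577383
d2 = d1 - sigma * sqrt(T) = -0.77678992
exp(-rT) = 0.99916735; exp(-qT) = 1.00000000
P = K * exp(-rT) * N(-d2) - S_0 * exp(-qT) * N(-d1)
N(-d1) = 0.75040787; N(-d2) = 0.78135864
P = 25.3100 * 0.99916735 * 0.78135864 - 23.5000 * 1.00000000 * 0.75040787 = 2.1251

Answer: Price = 2.1251


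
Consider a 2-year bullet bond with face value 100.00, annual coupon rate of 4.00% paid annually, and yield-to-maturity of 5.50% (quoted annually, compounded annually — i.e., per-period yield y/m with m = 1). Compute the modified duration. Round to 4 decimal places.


Coupon per period c = face * coupon_rate / m = 4.000000
Periods per year m = 1; per-period yield y/m = 0.055000
Number of cashflows N = 2
Cashflows (t years, CF_t, discount factor 1/(1+y/m)^(m*t), PV):
  t = 1.0000: CF_t = 4.000000, DF = 0.947867, PV = 3.791469
  t = 2.0000: CF_t = 104.000000, DF = 0.898452, PV = 93.439051
Price P = sum_t PV_t = 97.230520
First compute Macaulay numerator sum_t t * PV_t:
  t * PV_t at t = 1.0000: 3.791469
  t * PV_t at t = 2.0000: 186.878102
Macaulay duration D = 190.669572 / 97.230520 = 1.961005
Modified duration = D / (1 + y/m) = 1.961005 / (1 + 0.055000) = 1.858773

Answer: Modified duration = 1.8588


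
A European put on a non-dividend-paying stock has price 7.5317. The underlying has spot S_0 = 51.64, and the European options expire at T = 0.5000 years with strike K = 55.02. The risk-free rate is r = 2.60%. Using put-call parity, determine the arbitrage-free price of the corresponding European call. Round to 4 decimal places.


Answer: Call price = 4.8623

Derivation:
Put-call parity: C - P = S_0 * exp(-qT) - K * exp(-rT).
S_0 * exp(-qT) = 51.6400 * 1.00000000 = 51.64000000
K * exp(-rT) = 55.0200 * 0.98708414 = 54.30936911
C = P + S*exp(-qT) - K*exp(-rT)
C = 7.5317 + 51.64000000 - 54.30936911 = 4.8623


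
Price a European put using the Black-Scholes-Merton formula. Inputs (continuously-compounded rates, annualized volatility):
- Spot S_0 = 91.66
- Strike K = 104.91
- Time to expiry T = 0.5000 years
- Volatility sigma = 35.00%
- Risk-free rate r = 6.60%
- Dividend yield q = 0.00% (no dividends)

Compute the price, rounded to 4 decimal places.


Answer: Price = 15.2257

Derivation:
d1 = (ln(S/K) + (r - q + 0.5*sigma^2) * T) / (sigma * sqrt(T)) = -0.28846627
d2 = d1 - sigma * sqrt(T) = -0.53595365
exp(-rT) = 0.96753856; exp(-qT) = 1.00000000
P = K * exp(-rT) * N(-d2) - S_0 * exp(-qT) * N(-d1)
N(-d1) = 0.61350508; N(-d2) = 0.70400471
P = 104.9100 * 0.96753856 * 0.70400471 - 91.6600 * 1.00000000 * 0.61350508 = 15.2257


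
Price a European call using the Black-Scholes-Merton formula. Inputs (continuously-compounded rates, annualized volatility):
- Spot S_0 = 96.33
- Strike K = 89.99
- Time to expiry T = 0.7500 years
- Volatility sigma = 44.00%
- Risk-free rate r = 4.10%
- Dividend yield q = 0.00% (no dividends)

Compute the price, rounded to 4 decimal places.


d1 = (ln(S/K) + (r - q + 0.5*sigma^2) * T) / (sigma * sqrt(T)) = 0.44989034
d2 = d1 - sigma * sqrt(T) = 0.06883916
exp(-rT) = 0.96971797; exp(-qT) = 1.00000000
C = S_0 * exp(-qT) * N(d1) - K * exp(-rT) * N(d2)
N(d1) = 0.67360524; N(d2) = 0.52744118
C = 96.3300 * 1.00000000 * 0.67360524 - 89.9900 * 0.96971797 * 0.52744118 = 18.8613

Answer: Price = 18.8613


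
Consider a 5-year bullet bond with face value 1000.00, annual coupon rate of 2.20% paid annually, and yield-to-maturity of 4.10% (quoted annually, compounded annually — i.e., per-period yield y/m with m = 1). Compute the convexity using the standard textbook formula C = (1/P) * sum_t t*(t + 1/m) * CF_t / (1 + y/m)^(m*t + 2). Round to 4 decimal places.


Answer: Convexity = 26.0535

Derivation:
Coupon per period c = face * coupon_rate / m = 22.000000
Periods per year m = 1; per-period yield y/m = 0.041000
Number of cashflows N = 5
Cashflows (t years, CF_t, discount factor 1/(1+y/m)^(m*t), PV):
  t = 1.0000: CF_t = 22.000000, DF = 0.960615, PV = 21.133525
  t = 2.0000: CF_t = 22.000000, DF = 0.922781, PV = 20.301177
  t = 3.0000: CF_t = 22.000000, DF = 0.886437, PV = 19.501611
  t = 4.0000: CF_t = 22.000000, DF = 0.851524, PV = 18.733536
  t = 5.0000: CF_t = 1022.000000, DF = 0.817987, PV = 835.982619
Price P = sum_t PV_t = 915.652469
Convexity numerator sum_t t*(t + 1/m) * CF_t / (1+y/m)^(m*t + 2):
  t = 1.0000: term = 39.003222
  t = 2.0000: term = 112.401217
  t = 3.0000: term = 215.948544
  t = 4.0000: term = 345.738943
  t = 5.0000: term = 23142.860842
Convexity = (1/P) * sum = 23855.952767 / 915.652469 = 26.053501


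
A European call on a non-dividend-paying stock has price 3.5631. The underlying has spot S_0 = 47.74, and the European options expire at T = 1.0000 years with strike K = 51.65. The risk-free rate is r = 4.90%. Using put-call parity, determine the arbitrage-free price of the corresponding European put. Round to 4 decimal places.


Answer: Put price = 5.0033

Derivation:
Put-call parity: C - P = S_0 * exp(-qT) - K * exp(-rT).
S_0 * exp(-qT) = 47.7400 * 1.00000000 = 47.74000000
K * exp(-rT) = 51.6500 * 0.95218113 = 49.18015535
P = C - S*exp(-qT) + K*exp(-rT)
P = 3.5631 - 47.74000000 + 49.18015535 = 5.0033


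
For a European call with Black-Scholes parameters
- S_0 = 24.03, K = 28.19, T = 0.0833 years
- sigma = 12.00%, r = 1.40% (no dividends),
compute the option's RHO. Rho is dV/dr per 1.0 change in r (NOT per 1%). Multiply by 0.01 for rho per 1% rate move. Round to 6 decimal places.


d1 = -4.5590430669; d2 = -4.5936771541
phi(d1) = 0.0000122330; exp(-qT) = 1.0000000000; exp(-rT) = 0.9988344797
N(d2) = 0.0000021775
Rho = K*T*exp(-rT)*N(d2) = 28.1900 * 0.0833 * 0.9988344797 * 0.0000021775 = 0.000005

Answer: Rho = 0.000005


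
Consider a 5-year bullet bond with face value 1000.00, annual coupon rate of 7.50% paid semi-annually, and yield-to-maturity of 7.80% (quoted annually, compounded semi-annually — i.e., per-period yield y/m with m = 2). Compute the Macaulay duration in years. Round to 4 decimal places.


Coupon per period c = face * coupon_rate / m = 37.500000
Periods per year m = 2; per-period yield y/m = 0.039000
Number of cashflows N = 10
Cashflows (t years, CF_t, discount factor 1/(1+y/m)^(m*t), PV):
  t = 0.5000: CF_t = 37.500000, DF = 0.962464, PV = 36.092397
  t = 1.0000: CF_t = 37.500000, DF = 0.926337, PV = 34.737629
  t = 1.5000: CF_t = 37.500000, DF = 0.891566, PV = 33.433714
  t = 2.0000: CF_t = 37.500000, DF = 0.858100, PV = 32.178743
  t = 2.5000: CF_t = 37.500000, DF = 0.825890, PV = 30.970879
  t = 3.0000: CF_t = 37.500000, DF = 0.794889, PV = 29.808353
  t = 3.5000: CF_t = 37.500000, DF = 0.765052, PV = 28.689464
  t = 4.0000: CF_t = 37.500000, DF = 0.736335, PV = 27.612574
  t = 4.5000: CF_t = 37.500000, DF = 0.708696, PV = 26.576106
  t = 5.0000: CF_t = 1037.500000, DF = 0.682094, PV = 707.673006
Price P = sum_t PV_t = 987.772864
Macaulay numerator sum_t t * PV_t:
  t * PV_t at t = 0.5000: 18.046198
  t * PV_t at t = 1.0000: 34.737629
  t * PV_t at t = 1.5000: 50.150571
  t * PV_t at t = 2.0000: 64.357486
  t * PV_t at t = 2.5000: 77.427197
  t * PV_t at t = 3.0000: 89.425059
  t * PV_t at t = 3.5000: 100.413124
  t * PV_t at t = 4.0000: 110.450295
  t * PV_t at t = 4.5000: 119.592475
  t * PV_t at t = 5.0000: 3538.365030
Macaulay duration D = (sum_t t * PV_t) / P = 4202.965065 / 987.772864 = 4.254991

Answer: Macaulay duration = 4.2550 years


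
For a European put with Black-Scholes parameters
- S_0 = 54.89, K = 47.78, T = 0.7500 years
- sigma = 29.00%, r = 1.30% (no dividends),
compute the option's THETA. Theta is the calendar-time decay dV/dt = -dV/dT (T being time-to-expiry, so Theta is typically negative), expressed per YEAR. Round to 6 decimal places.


d1 = 0.7167566308; d2 = 0.4656092637
phi(d1) = 0.3085693798; exp(-qT) = 1.0000000000; exp(-rT) = 0.9902973771
Theta = -S*exp(-qT)*phi(d1)*sigma/(2*sqrt(T)) + r*K*exp(-rT)*N(-d2) - q*S*exp(-qT)*N(-d1)
N(-d1) = 0.2367621381; N(-d2) = 0.3207476055; sqrt(T) = 0.8660254038
Term 1 = -54.8900 * 1.0000000000 * 0.3085693798 * 0.2900 / (2 * 0.8660254038) = -2.8358511327
Term 2 = 0.0130 * 47.7800 * 0.9902973771 * 0.3207476055 = 0.1972961222
Term 3 = 0 (no dividend yield, q = 0)
Theta = -2.8358511327 + (0.1972961222) + (0.0000000000) = -2.638555

Answer: Theta = -2.638555


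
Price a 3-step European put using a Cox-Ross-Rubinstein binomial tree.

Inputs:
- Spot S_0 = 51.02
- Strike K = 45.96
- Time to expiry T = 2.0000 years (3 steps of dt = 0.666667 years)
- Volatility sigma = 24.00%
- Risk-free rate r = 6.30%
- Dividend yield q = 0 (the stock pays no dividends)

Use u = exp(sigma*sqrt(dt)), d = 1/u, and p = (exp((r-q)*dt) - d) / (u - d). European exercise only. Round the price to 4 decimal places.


dt = T/N = 0.666667
u = exp(sigma*sqrt(dt)) = 1.216477; d = 1/u = 0.822046
p = (exp((r-q)*dt) - d) / (u - d) = 0.559917
Discount per step: exp(-r*dt) = 0.958870
Stock lattice S(k, i) with i counting down-moves:
  k=0: S(0,0) = 51.0200
  k=1: S(1,0) = 62.0647; S(1,1) = 41.9408
  k=2: S(2,0) = 75.5003; S(2,1) = 51.0200; S(2,2) = 34.4772
  k=3: S(3,0) = 91.8443; S(3,1) = 62.0647; S(3,2) = 41.9408; S(3,3) = 28.3419
Terminal payoffs V(N, i) = max(K - S_T, 0):
  V(3,0) = 0.000000; V(3,1) = 0.000000; V(3,2) = 4.019224; V(3,3) = 17.618131
Backward induction: V(k, i) = exp(-r*dt) * [p * V(k+1, i) + (1-p) * V(k+1, i+1)].
  V(2,0) = exp(-r*dt) * [p*0.000000 + (1-p)*0.000000] = 0.000000
  V(2,1) = exp(-r*dt) * [p*0.000000 + (1-p)*4.019224] = 1.696043
  V(2,2) = exp(-r*dt) * [p*4.019224 + (1-p)*17.618131] = 9.592417
  V(1,0) = exp(-r*dt) * [p*0.000000 + (1-p)*1.696043] = 0.715701
  V(1,1) = exp(-r*dt) * [p*1.696043 + (1-p)*9.592417] = 4.958418
  V(0,0) = exp(-r*dt) * [p*0.715701 + (1-p)*4.958418] = 2.476617

Answer: Price = V(0,0) = 2.4766


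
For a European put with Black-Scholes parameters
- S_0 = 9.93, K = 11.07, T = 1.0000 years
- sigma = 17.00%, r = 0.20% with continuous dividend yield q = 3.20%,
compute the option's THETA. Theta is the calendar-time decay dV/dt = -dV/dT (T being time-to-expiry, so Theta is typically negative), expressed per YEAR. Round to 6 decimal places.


d1 = -0.7307545215; d2 = -0.9007545215
phi(d1) = 0.3054590296; exp(-qT) = 0.9685065821; exp(-rT) = 0.9980019987
Theta = -S*exp(-qT)*phi(d1)*sigma/(2*sqrt(T)) + r*K*exp(-rT)*N(-d2) - q*S*exp(-qT)*N(-d1)
N(-d1) = 0.7675354466; N(-d2) = 0.8161405735; sqrt(T) = 1.0000000000
Term 1 = -9.9300 * 0.9685065821 * 0.3054590296 * 0.1700 / (2 * 1.0000000000) = -0.2497029761
Term 2 = 0.0020 * 11.0700 * 0.9980019987 * 0.8161405735 = 0.0180332497
Term 3 = -0.0320 * 9.9300 * 0.9685065821 * 0.7675354466 = -0.2362110688
Theta = -0.2497029761 + (0.0180332497) + (-0.2362110688) = -0.467881

Answer: Theta = -0.467881


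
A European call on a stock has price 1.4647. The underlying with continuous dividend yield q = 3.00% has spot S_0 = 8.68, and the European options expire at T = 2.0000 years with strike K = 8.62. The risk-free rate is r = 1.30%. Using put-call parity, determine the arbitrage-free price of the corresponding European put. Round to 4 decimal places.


Answer: Put price = 1.6890

Derivation:
Put-call parity: C - P = S_0 * exp(-qT) - K * exp(-rT).
S_0 * exp(-qT) = 8.6800 * 0.94176453 = 8.17451615
K * exp(-rT) = 8.6200 * 0.97433509 = 8.39876847
P = C - S*exp(-qT) + K*exp(-rT)
P = 1.4647 - 8.17451615 + 8.39876847 = 1.6890


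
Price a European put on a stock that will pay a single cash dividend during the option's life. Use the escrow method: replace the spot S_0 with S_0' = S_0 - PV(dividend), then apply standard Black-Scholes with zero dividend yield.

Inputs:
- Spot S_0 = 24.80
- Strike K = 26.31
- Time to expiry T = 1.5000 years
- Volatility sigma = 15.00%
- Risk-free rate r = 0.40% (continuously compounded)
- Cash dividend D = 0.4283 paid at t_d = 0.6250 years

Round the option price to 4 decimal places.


Answer: Price = 2.8728

Derivation:
PV(D) = D * exp(-r * t_d) = 0.4283 * 0.99750312 = 0.42723059
S_0' = S_0 - PV(D) = 24.8000 - 0.42723059 = 24.37276941
d1 = (ln(S_0'/K) + (r + sigma^2/2)*T) / (sigma*sqrt(T)) = -0.29180278
d2 = d1 - sigma*sqrt(T) = -0.47551451
exp(-rT) = 0.99401796
N(-d1) = 0.61478129; N(-d2) = 0.68278985
P = K * exp(-rT) * N(-d2) - S_0' * N(-d1) = 26.3100 * 0.99401796 * 0.68278985 - 24.37276941 * 0.61478129 = 2.8728


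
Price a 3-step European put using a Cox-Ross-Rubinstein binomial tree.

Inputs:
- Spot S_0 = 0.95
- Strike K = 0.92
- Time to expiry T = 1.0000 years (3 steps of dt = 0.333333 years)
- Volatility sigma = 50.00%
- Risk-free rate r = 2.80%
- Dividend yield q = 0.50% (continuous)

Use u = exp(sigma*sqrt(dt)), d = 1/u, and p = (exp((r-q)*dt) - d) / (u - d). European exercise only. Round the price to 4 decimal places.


Answer: Price = V(0,0) = 0.1718

Derivation:
dt = T/N = 0.333333
u = exp(sigma*sqrt(dt)) = 1.334658; d = 1/u = 0.749256
p = (exp((r-q)*dt) - d) / (u - d) = 0.441475
Discount per step: exp(-r*dt) = 0.990710
Stock lattice S(k, i) with i counting down-moves:
  k=0: S(0,0) = 0.9500
  k=1: S(1,0) = 1.2679; S(1,1) = 0.7118
  k=2: S(2,0) = 1.6922; S(2,1) = 0.9500; S(2,2) = 0.5333
  k=3: S(3,0) = 2.2586; S(3,1) = 1.2679; S(3,2) = 0.7118; S(3,3) = 0.3996
Terminal payoffs V(N, i) = max(K - S_T, 0):
  V(3,0) = 0.000000; V(3,1) = 0.000000; V(3,2) = 0.208207; V(3,3) = 0.520411
Backward induction: V(k, i) = exp(-r*dt) * [p * V(k+1, i) + (1-p) * V(k+1, i+1)].
  V(2,0) = exp(-r*dt) * [p*0.000000 + (1-p)*0.000000] = 0.000000
  V(2,1) = exp(-r*dt) * [p*0.000000 + (1-p)*0.208207] = 0.115209
  V(2,2) = exp(-r*dt) * [p*0.208207 + (1-p)*0.520411] = 0.379027
  V(1,0) = exp(-r*dt) * [p*0.000000 + (1-p)*0.115209] = 0.063749
  V(1,1) = exp(-r*dt) * [p*0.115209 + (1-p)*0.379027] = 0.260118
  V(0,0) = exp(-r*dt) * [p*0.063749 + (1-p)*0.260118] = 0.171815


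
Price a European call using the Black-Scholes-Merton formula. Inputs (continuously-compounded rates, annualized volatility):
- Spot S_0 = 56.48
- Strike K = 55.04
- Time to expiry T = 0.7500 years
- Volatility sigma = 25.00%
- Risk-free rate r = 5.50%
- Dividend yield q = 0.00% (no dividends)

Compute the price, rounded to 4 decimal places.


Answer: Price = 6.7664

Derivation:
d1 = (ln(S/K) + (r - q + 0.5*sigma^2) * T) / (sigma * sqrt(T)) = 0.41806579
d2 = d1 - sigma * sqrt(T) = 0.20155944
exp(-rT) = 0.95958920; exp(-qT) = 1.00000000
C = S_0 * exp(-qT) * N(d1) - K * exp(-rT) * N(d2)
N(d1) = 0.66205049; N(d2) = 0.57986942
C = 56.4800 * 1.00000000 * 0.66205049 - 55.0400 * 0.95958920 * 0.57986942 = 6.7664


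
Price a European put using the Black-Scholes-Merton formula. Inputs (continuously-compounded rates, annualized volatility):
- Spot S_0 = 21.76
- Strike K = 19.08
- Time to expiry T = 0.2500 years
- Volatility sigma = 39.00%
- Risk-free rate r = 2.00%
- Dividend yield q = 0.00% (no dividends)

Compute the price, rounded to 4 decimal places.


Answer: Price = 0.5651

Derivation:
d1 = (ln(S/K) + (r - q + 0.5*sigma^2) * T) / (sigma * sqrt(T)) = 0.79715516
d2 = d1 - sigma * sqrt(T) = 0.60215516
exp(-rT) = 0.99501248; exp(-qT) = 1.00000000
P = K * exp(-rT) * N(-d2) - S_0 * exp(-qT) * N(-d1)
N(-d1) = 0.21268046; N(-d2) = 0.27353543
P = 19.0800 * 0.99501248 * 0.27353543 - 21.7600 * 1.00000000 * 0.21268046 = 0.5651


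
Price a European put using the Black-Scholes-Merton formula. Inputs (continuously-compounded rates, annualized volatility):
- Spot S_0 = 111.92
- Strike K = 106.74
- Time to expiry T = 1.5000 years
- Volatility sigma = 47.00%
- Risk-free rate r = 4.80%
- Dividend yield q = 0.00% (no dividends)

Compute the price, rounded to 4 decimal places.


d1 = (ln(S/K) + (r - q + 0.5*sigma^2) * T) / (sigma * sqrt(T)) = 0.49521970
d2 = d1 - sigma * sqrt(T) = -0.08041039
exp(-rT) = 0.93053090; exp(-qT) = 1.00000000
P = K * exp(-rT) * N(-d2) - S_0 * exp(-qT) * N(-d1)
N(-d1) = 0.31022252; N(-d2) = 0.53204457
P = 106.7400 * 0.93053090 * 0.53204457 - 111.9200 * 1.00000000 * 0.31022252 = 18.1252

Answer: Price = 18.1252


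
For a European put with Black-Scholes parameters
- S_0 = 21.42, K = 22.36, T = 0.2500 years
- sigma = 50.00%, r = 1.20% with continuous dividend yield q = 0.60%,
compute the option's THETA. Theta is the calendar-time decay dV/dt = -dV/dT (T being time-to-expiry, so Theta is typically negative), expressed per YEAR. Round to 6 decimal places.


Answer: Theta = -4.164610

Derivation:
d1 = -0.0407943331; d2 = -0.2907943331
phi(d1) = 0.3986104631; exp(-qT) = 0.9985011244; exp(-rT) = 0.9970044955
Theta = -S*exp(-qT)*phi(d1)*sigma/(2*sqrt(T)) + r*K*exp(-rT)*N(-d2) - q*S*exp(-qT)*N(-d1)
N(-d1) = 0.5162700714; N(-d2) = 0.6143956901; sqrt(T) = 0.5000000000
Term 1 = -21.4200 * 0.9985011244 * 0.3986104631 * 0.5000 / (2 * 0.5000000000) = -4.2627191829
Term 2 = 0.0120 * 22.3600 * 0.9970044955 * 0.6143956901 = 0.1643608287
Term 3 = -0.0060 * 21.4200 * 0.9985011244 * 0.5162700714 = -0.0662515776
Theta = -4.2627191829 + (0.1643608287) + (-0.0662515776) = -4.164610


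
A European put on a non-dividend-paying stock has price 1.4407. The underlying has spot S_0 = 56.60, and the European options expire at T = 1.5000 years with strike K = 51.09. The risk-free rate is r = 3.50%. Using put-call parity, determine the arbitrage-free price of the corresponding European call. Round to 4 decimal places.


Put-call parity: C - P = S_0 * exp(-qT) - K * exp(-rT).
S_0 * exp(-qT) = 56.6000 * 1.00000000 = 56.60000000
K * exp(-rT) = 51.0900 * 0.94885432 = 48.47696726
C = P + S*exp(-qT) - K*exp(-rT)
C = 1.4407 + 56.60000000 - 48.47696726 = 9.5637

Answer: Call price = 9.5637


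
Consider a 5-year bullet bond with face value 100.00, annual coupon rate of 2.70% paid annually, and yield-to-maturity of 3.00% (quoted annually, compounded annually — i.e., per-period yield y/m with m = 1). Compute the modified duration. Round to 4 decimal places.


Coupon per period c = face * coupon_rate / m = 2.700000
Periods per year m = 1; per-period yield y/m = 0.030000
Number of cashflows N = 5
Cashflows (t years, CF_t, discount factor 1/(1+y/m)^(m*t), PV):
  t = 1.0000: CF_t = 2.700000, DF = 0.970874, PV = 2.621359
  t = 2.0000: CF_t = 2.700000, DF = 0.942596, PV = 2.545009
  t = 3.0000: CF_t = 2.700000, DF = 0.915142, PV = 2.470882
  t = 4.0000: CF_t = 2.700000, DF = 0.888487, PV = 2.398915
  t = 5.0000: CF_t = 102.700000, DF = 0.862609, PV = 88.589922
Price P = sum_t PV_t = 98.626088
First compute Macaulay numerator sum_t t * PV_t:
  t * PV_t at t = 1.0000: 2.621359
  t * PV_t at t = 2.0000: 5.090018
  t * PV_t at t = 3.0000: 7.412647
  t * PV_t at t = 4.0000: 9.595660
  t * PV_t at t = 5.0000: 442.949611
Macaulay duration D = 467.669295 / 98.626088 = 4.741842
Modified duration = D / (1 + y/m) = 4.741842 / (1 + 0.030000) = 4.603730

Answer: Modified duration = 4.6037


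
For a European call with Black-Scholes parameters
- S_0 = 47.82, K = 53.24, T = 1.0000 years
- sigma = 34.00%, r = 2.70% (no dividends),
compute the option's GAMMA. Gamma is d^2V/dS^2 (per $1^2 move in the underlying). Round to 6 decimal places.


Answer: Gamma = 0.024483

Derivation:
d1 = -0.0663706809; d2 = -0.4063706809
phi(d1) = 0.3980645636; exp(-qT) = 1.0000000000; exp(-rT) = 0.9733612415
Gamma = exp(-qT) * phi(d1) / (S * sigma * sqrt(T)) = 1.0000000000 * 0.3980645636 / (47.8200 * 0.3400 * 1.0000000000) = 0.024483


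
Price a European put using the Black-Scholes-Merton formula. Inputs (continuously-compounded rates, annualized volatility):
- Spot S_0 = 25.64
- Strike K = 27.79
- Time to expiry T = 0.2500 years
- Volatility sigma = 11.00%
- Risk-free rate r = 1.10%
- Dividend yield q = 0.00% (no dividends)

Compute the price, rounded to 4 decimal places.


Answer: Price = 2.1258

Derivation:
d1 = (ln(S/K) + (r - q + 0.5*sigma^2) * T) / (sigma * sqrt(T)) = -1.38654749
d2 = d1 - sigma * sqrt(T) = -1.44154749
exp(-rT) = 0.99725378; exp(-qT) = 1.00000000
P = K * exp(-rT) * N(-d2) - S_0 * exp(-qT) * N(-d1)
N(-d1) = 0.91721010; N(-d2) = 0.92528496
P = 27.7900 * 0.99725378 * 0.92528496 - 25.6400 * 1.00000000 * 0.91721010 = 2.1258


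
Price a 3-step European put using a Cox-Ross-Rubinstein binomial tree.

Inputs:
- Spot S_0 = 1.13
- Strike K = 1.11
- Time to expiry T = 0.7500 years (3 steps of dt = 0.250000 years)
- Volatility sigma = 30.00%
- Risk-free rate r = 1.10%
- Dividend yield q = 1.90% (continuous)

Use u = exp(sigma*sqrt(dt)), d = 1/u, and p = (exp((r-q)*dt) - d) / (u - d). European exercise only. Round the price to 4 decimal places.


Answer: Price = V(0,0) = 0.1174

Derivation:
dt = T/N = 0.250000
u = exp(sigma*sqrt(dt)) = 1.161834; d = 1/u = 0.860708
p = (exp((r-q)*dt) - d) / (u - d) = 0.455935
Discount per step: exp(-r*dt) = 0.997254
Stock lattice S(k, i) with i counting down-moves:
  k=0: S(0,0) = 1.1300
  k=1: S(1,0) = 1.3129; S(1,1) = 0.9726
  k=2: S(2,0) = 1.5253; S(2,1) = 1.1300; S(2,2) = 0.8371
  k=3: S(3,0) = 1.7722; S(3,1) = 1.3129; S(3,2) = 0.9726; S(3,3) = 0.7205
Terminal payoffs V(N, i) = max(K - S_T, 0):
  V(3,0) = 0.000000; V(3,1) = 0.000000; V(3,2) = 0.137400; V(3,3) = 0.389480
Backward induction: V(k, i) = exp(-r*dt) * [p * V(k+1, i) + (1-p) * V(k+1, i+1)].
  V(2,0) = exp(-r*dt) * [p*0.000000 + (1-p)*0.000000] = 0.000000
  V(2,1) = exp(-r*dt) * [p*0.000000 + (1-p)*0.137400] = 0.074549
  V(2,2) = exp(-r*dt) * [p*0.137400 + (1-p)*0.389480] = 0.273794
  V(1,0) = exp(-r*dt) * [p*0.000000 + (1-p)*0.074549] = 0.040448
  V(1,1) = exp(-r*dt) * [p*0.074549 + (1-p)*0.273794] = 0.182449
  V(0,0) = exp(-r*dt) * [p*0.040448 + (1-p)*0.182449] = 0.117383


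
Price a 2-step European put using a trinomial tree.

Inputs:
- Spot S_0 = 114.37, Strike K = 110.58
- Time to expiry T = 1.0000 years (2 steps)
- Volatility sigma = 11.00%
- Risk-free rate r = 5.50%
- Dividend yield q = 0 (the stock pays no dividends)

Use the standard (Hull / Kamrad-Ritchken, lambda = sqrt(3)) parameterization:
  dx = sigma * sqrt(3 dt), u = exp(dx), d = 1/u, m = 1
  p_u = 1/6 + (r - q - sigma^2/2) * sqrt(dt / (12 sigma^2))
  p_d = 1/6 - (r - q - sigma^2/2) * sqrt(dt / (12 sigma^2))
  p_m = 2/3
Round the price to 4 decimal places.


dt = T/N = 0.500000; dx = sigma*sqrt(3*dt) = 0.134722
u = exp(dx) = 1.144219; d = 1/u = 0.873959
p_u = 0.257502, p_m = 0.666667, p_d = 0.075831
Discount per step: exp(-r*dt) = 0.972875
Stock lattice S(k, j) with j the centered position index:
  k=0: S(0,+0) = 114.3700
  k=1: S(1,-1) = 99.9547; S(1,+0) = 114.3700; S(1,+1) = 130.8643
  k=2: S(2,-2) = 87.3563; S(2,-1) = 99.9547; S(2,+0) = 114.3700; S(2,+1) = 130.8643; S(2,+2) = 149.7373
Terminal payoffs V(N, j) = max(K - S_T, 0):
  V(2,-2) = 23.223719; V(2,-1) = 10.625321; V(2,+0) = 0.000000; V(2,+1) = 0.000000; V(2,+2) = 0.000000
Backward induction: V(k, j) = exp(-r*dt) * [p_u * V(k+1, j+1) + p_m * V(k+1, j) + p_d * V(k+1, j-1)]
  V(1,-1) = exp(-r*dt) * [p_u*0.000000 + p_m*10.625321 + p_d*23.223719] = 8.604722
  V(1,+0) = exp(-r*dt) * [p_u*0.000000 + p_m*0.000000 + p_d*10.625321] = 0.783877
  V(1,+1) = exp(-r*dt) * [p_u*0.000000 + p_m*0.000000 + p_d*0.000000] = 0.000000
  V(0,+0) = exp(-r*dt) * [p_u*0.000000 + p_m*0.783877 + p_d*8.604722] = 1.143218

Answer: Price = V(0,0) = 1.1432


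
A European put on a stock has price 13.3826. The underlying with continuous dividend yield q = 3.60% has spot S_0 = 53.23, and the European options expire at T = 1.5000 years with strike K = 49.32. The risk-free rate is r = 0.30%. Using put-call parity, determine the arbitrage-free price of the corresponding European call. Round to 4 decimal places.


Put-call parity: C - P = S_0 * exp(-qT) - K * exp(-rT).
S_0 * exp(-qT) = 53.2300 * 0.94743211 = 50.43181103
K * exp(-rT) = 49.3200 * 0.99551011 = 49.09855862
C = P + S*exp(-qT) - K*exp(-rT)
C = 13.3826 + 50.43181103 - 49.09855862 = 14.7159

Answer: Call price = 14.7159


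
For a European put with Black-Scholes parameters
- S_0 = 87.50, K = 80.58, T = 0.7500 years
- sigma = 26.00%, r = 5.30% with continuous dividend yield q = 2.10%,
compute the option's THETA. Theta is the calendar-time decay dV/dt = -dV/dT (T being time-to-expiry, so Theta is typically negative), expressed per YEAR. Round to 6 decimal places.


Answer: Theta = -3.376471

Derivation:
d1 = 0.5850703909; d2 = 0.3599037859
phi(d1) = 0.3361854911; exp(-qT) = 0.9843733826; exp(-rT) = 0.9610296665
Theta = -S*exp(-qT)*phi(d1)*sigma/(2*sqrt(T)) + r*K*exp(-rT)*N(-d2) - q*S*exp(-qT)*N(-d1)
N(-d1) = 0.2792501935; N(-d2) = 0.3594595429; sqrt(T) = 0.8660254038
Term 1 = -87.5000 * 0.9843733826 * 0.3361854911 * 0.2600 / (2 * 0.8660254038) = -4.3466993479
Term 2 = 0.0530 * 80.5800 * 0.9610296665 * 0.3594595429 = 1.4753326193
Term 3 = -0.0210 * 87.5000 * 0.9843733826 * 0.2792501935 = -0.5051038658
Theta = -4.3466993479 + (1.4753326193) + (-0.5051038658) = -3.376471


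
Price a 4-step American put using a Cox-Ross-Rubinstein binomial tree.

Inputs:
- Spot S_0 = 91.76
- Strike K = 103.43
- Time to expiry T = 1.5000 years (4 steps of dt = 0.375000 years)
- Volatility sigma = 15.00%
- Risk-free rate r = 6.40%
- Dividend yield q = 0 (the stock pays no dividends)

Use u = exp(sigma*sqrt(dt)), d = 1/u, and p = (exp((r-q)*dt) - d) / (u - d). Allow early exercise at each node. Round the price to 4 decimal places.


dt = T/N = 0.375000
u = exp(sigma*sqrt(dt)) = 1.096207; d = 1/u = 0.912237
p = (exp((r-q)*dt) - d) / (u - d) = 0.609086
Discount per step: exp(-r*dt) = 0.976286
Stock lattice S(k, i) with i counting down-moves:
  k=0: S(0,0) = 91.7600
  k=1: S(1,0) = 100.5879; S(1,1) = 83.7068
  k=2: S(2,0) = 110.2652; S(2,1) = 91.7600; S(2,2) = 76.3604
  k=3: S(3,0) = 120.8734; S(3,1) = 100.5879; S(3,2) = 83.7068; S(3,3) = 69.6588
  k=4: S(4,0) = 132.5023; S(4,1) = 110.2652; S(4,2) = 91.7600; S(4,3) = 76.3604; S(4,4) = 63.5453
Terminal payoffs V(N, i) = max(K - S_T, 0):
  V(4,0) = 0.000000; V(4,1) = 0.000000; V(4,2) = 11.670000; V(4,3) = 27.069561; V(4,4) = 39.884702
Backward induction: V(k, i) = exp(-r*dt) * [p * V(k+1, i) + (1-p) * V(k+1, i+1)]; then take max(V_cont, immediate exercise) for American.
  V(3,0) = exp(-r*dt) * [p*0.000000 + (1-p)*0.000000] = 0.000000; exercise = 0.000000; V(3,0) = max -> 0.000000
  V(3,1) = exp(-r*dt) * [p*0.000000 + (1-p)*11.670000] = 4.453781; exercise = 2.842063; V(3,1) = max -> 4.453781
  V(3,2) = exp(-r*dt) * [p*11.670000 + (1-p)*27.069561] = 17.270398; exercise = 19.723167; V(3,2) = max -> 19.723167
  V(3,3) = exp(-r*dt) * [p*27.069561 + (1-p)*39.884702] = 31.318442; exercise = 33.771211; V(3,3) = max -> 33.771211
  V(2,0) = exp(-r*dt) * [p*0.000000 + (1-p)*4.453781] = 1.699757; exercise = 0.000000; V(2,0) = max -> 1.699757
  V(2,1) = exp(-r*dt) * [p*4.453781 + (1-p)*19.723167] = 10.175626; exercise = 11.670000; V(2,1) = max -> 11.670000
  V(2,2) = exp(-r*dt) * [p*19.723167 + (1-p)*33.771211] = 24.616792; exercise = 27.069561; V(2,2) = max -> 27.069561
  V(1,0) = exp(-r*dt) * [p*1.699757 + (1-p)*11.670000] = 5.464528; exercise = 2.842063; V(1,0) = max -> 5.464528
  V(1,1) = exp(-r*dt) * [p*11.670000 + (1-p)*27.069561] = 17.270398; exercise = 19.723167; V(1,1) = max -> 19.723167
  V(0,0) = exp(-r*dt) * [p*5.464528 + (1-p)*19.723167] = 10.776659; exercise = 11.670000; V(0,0) = max -> 11.670000

Answer: Price = V(0,0) = 11.6700


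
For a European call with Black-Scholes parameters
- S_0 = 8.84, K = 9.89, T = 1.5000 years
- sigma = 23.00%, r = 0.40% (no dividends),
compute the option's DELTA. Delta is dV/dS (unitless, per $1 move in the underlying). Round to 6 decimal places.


d1 = -0.2362950654; d2 = -0.5179863858
phi(d1) = 0.3879587683; exp(-qT) = 1.0000000000; exp(-rT) = 0.9940179641
N(d1) = 0.4066018579
Delta = exp(-qT) * N(d1) = 1.0000000000 * 0.4066018579 = 0.406602

Answer: Delta = 0.406602


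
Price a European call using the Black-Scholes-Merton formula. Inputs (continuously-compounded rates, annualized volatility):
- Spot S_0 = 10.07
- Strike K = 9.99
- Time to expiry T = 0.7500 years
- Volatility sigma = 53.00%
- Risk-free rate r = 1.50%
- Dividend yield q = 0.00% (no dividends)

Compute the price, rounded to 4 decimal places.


d1 = (ln(S/K) + (r - q + 0.5*sigma^2) * T) / (sigma * sqrt(T)) = 0.27138429
d2 = d1 - sigma * sqrt(T) = -0.18760918
exp(-rT) = 0.98881304; exp(-qT) = 1.00000000
C = S_0 * exp(-qT) * N(d1) - K * exp(-rT) * N(d2)
N(d1) = 0.60695226; N(d2) = 0.42559152
C = 10.0700 * 1.00000000 * 0.60695226 - 9.9900 * 0.98881304 * 0.42559152 = 1.9079

Answer: Price = 1.9079


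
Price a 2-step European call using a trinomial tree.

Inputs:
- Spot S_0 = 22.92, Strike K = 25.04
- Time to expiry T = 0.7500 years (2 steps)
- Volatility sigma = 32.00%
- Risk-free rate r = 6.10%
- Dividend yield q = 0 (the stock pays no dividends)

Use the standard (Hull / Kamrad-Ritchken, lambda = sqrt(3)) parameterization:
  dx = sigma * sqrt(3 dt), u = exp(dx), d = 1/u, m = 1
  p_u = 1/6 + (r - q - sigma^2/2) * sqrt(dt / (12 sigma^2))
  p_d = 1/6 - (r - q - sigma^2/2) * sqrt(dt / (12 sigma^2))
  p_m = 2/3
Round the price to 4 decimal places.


dt = T/N = 0.375000; dx = sigma*sqrt(3*dt) = 0.339411
u = exp(dx) = 1.404121; d = 1/u = 0.712189
p_u = 0.172080, p_m = 0.666667, p_d = 0.161253
Discount per step: exp(-r*dt) = 0.977385
Stock lattice S(k, j) with j the centered position index:
  k=0: S(0,+0) = 22.9200
  k=1: S(1,-1) = 16.3234; S(1,+0) = 22.9200; S(1,+1) = 32.1824
  k=2: S(2,-2) = 11.6253; S(2,-1) = 16.3234; S(2,+0) = 22.9200; S(2,+1) = 32.1824; S(2,+2) = 45.1880
Terminal payoffs V(N, j) = max(S_T - K, 0):
  V(2,-2) = 0.000000; V(2,-1) = 0.000000; V(2,+0) = 0.000000; V(2,+1) = 7.142446; V(2,+2) = 20.148038
Backward induction: V(k, j) = exp(-r*dt) * [p_u * V(k+1, j+1) + p_m * V(k+1, j) + p_d * V(k+1, j-1)]
  V(1,-1) = exp(-r*dt) * [p_u*0.000000 + p_m*0.000000 + p_d*0.000000] = 0.000000
  V(1,+0) = exp(-r*dt) * [p_u*7.142446 + p_m*0.000000 + p_d*0.000000] = 1.201279
  V(1,+1) = exp(-r*dt) * [p_u*20.148038 + p_m*7.142446 + p_d*0.000000] = 8.042619
  V(0,+0) = exp(-r*dt) * [p_u*8.042619 + p_m*1.201279 + p_d*0.000000] = 2.135420

Answer: Price = V(0,0) = 2.1354


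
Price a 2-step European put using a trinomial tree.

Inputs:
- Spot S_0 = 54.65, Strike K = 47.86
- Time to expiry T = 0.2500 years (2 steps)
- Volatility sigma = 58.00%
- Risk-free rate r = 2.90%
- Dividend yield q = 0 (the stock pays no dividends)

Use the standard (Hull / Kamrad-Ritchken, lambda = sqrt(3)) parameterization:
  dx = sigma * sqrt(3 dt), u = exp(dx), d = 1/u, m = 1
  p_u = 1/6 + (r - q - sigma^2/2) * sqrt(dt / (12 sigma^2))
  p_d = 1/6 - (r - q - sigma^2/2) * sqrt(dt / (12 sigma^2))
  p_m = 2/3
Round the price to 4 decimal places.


Answer: Price = V(0,0) = 3.1778

Derivation:
dt = T/N = 0.125000; dx = sigma*sqrt(3*dt) = 0.355176
u = exp(dx) = 1.426432; d = 1/u = 0.701050
p_u = 0.142172, p_m = 0.666667, p_d = 0.191162
Discount per step: exp(-r*dt) = 0.996382
Stock lattice S(k, j) with j the centered position index:
  k=0: S(0,+0) = 54.6500
  k=1: S(1,-1) = 38.3124; S(1,+0) = 54.6500; S(1,+1) = 77.9545
  k=2: S(2,-2) = 26.8589; S(2,-1) = 38.3124; S(2,+0) = 54.6500; S(2,+1) = 77.9545; S(2,+2) = 111.1968
Terminal payoffs V(N, j) = max(K - S_T, 0):
  V(2,-2) = 21.001101; V(2,-1) = 9.547615; V(2,+0) = 0.000000; V(2,+1) = 0.000000; V(2,+2) = 0.000000
Backward induction: V(k, j) = exp(-r*dt) * [p_u * V(k+1, j+1) + p_m * V(k+1, j) + p_d * V(k+1, j-1)]
  V(1,-1) = exp(-r*dt) * [p_u*0.000000 + p_m*9.547615 + p_d*21.001101] = 10.342122
  V(1,+0) = exp(-r*dt) * [p_u*0.000000 + p_m*0.000000 + p_d*9.547615] = 1.818533
  V(1,+1) = exp(-r*dt) * [p_u*0.000000 + p_m*0.000000 + p_d*0.000000] = 0.000000
  V(0,+0) = exp(-r*dt) * [p_u*0.000000 + p_m*1.818533 + p_d*10.342122] = 3.177831


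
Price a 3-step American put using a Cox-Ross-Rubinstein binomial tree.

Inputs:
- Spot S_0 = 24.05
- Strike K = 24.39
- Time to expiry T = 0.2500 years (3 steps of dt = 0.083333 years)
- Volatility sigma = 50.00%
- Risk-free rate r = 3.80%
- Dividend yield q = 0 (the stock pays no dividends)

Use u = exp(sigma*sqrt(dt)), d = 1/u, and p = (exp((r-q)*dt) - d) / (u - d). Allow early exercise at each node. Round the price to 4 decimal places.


Answer: Price = V(0,0) = 2.6719

Derivation:
dt = T/N = 0.083333
u = exp(sigma*sqrt(dt)) = 1.155274; d = 1/u = 0.865596
p = (exp((r-q)*dt) - d) / (u - d) = 0.474927
Discount per step: exp(-r*dt) = 0.996838
Stock lattice S(k, i) with i counting down-moves:
  k=0: S(0,0) = 24.0500
  k=1: S(1,0) = 27.7843; S(1,1) = 20.8176
  k=2: S(2,0) = 32.0985; S(2,1) = 24.0500; S(2,2) = 18.0196
  k=3: S(3,0) = 37.0826; S(3,1) = 27.7843; S(3,2) = 20.8176; S(3,3) = 15.5977
Terminal payoffs V(N, i) = max(K - S_T, 0):
  V(3,0) = 0.000000; V(3,1) = 0.000000; V(3,2) = 3.572428; V(3,3) = 8.792318
Backward induction: V(k, i) = exp(-r*dt) * [p * V(k+1, i) + (1-p) * V(k+1, i+1)]; then take max(V_cont, immediate exercise) for American.
  V(2,0) = exp(-r*dt) * [p*0.000000 + (1-p)*0.000000] = 0.000000; exercise = 0.000000; V(2,0) = max -> 0.000000
  V(2,1) = exp(-r*dt) * [p*0.000000 + (1-p)*3.572428] = 1.869855; exercise = 0.340000; V(2,1) = max -> 1.869855
  V(2,2) = exp(-r*dt) * [p*3.572428 + (1-p)*8.792318] = 6.293291; exercise = 6.370403; V(2,2) = max -> 6.370403
  V(1,0) = exp(-r*dt) * [p*0.000000 + (1-p)*1.869855] = 0.978706; exercise = 0.000000; V(1,0) = max -> 0.978706
  V(1,1) = exp(-r*dt) * [p*1.869855 + (1-p)*6.370403] = 4.219588; exercise = 3.572428; V(1,1) = max -> 4.219588
  V(0,0) = exp(-r*dt) * [p*0.978706 + (1-p)*4.219588] = 2.671930; exercise = 0.340000; V(0,0) = max -> 2.671930


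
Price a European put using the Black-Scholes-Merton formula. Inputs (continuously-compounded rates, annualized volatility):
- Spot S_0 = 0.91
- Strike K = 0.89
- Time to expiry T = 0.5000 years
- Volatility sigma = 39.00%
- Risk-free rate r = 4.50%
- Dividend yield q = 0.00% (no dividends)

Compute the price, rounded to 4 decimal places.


Answer: Price = 0.0790

Derivation:
d1 = (ln(S/K) + (r - q + 0.5*sigma^2) * T) / (sigma * sqrt(T)) = 0.30006035
d2 = d1 - sigma * sqrt(T) = 0.02428871
exp(-rT) = 0.97775124; exp(-qT) = 1.00000000
P = K * exp(-rT) * N(-d2) - S_0 * exp(-qT) * N(-d1)
N(-d1) = 0.38206556; N(-d2) = 0.49031116
P = 0.8900 * 0.97775124 * 0.49031116 - 0.9100 * 1.00000000 * 0.38206556 = 0.0790


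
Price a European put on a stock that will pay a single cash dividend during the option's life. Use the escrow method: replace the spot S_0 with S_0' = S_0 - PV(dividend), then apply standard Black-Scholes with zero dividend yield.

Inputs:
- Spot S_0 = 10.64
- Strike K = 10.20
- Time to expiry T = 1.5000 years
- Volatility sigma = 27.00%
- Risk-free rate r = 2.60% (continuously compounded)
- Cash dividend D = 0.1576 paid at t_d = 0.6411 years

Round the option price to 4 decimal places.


PV(D) = D * exp(-r * t_d) = 0.1576 * 0.98346955 = 0.15499480
S_0' = S_0 - PV(D) = 10.6400 - 0.15499480 = 10.48500520
d1 = (ln(S_0'/K) + (r + sigma^2/2)*T) / (sigma*sqrt(T)) = 0.36661737
d2 = d1 - sigma*sqrt(T) = 0.03593625
exp(-rT) = 0.96175071
N(-d1) = 0.35695223; N(-d2) = 0.48566659
P = K * exp(-rT) * N(-d2) - S_0' * N(-d1) = 10.2000 * 0.96175071 * 0.48566659 - 10.48500520 * 0.35695223 = 1.0217

Answer: Price = 1.0217


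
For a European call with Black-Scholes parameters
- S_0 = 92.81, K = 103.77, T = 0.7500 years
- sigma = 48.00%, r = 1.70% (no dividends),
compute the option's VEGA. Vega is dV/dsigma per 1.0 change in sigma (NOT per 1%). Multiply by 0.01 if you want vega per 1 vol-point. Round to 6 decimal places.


Answer: Vega = 32.050882

Derivation:
d1 = -0.0300042175; d2 = -0.4456964113
phi(d1) = 0.3987627463; exp(-qT) = 1.0000000000; exp(-rT) = 0.9873309369
Vega = S * exp(-qT) * phi(d1) * sqrt(T) = 92.8100 * 1.0000000000 * 0.3987627463 * 0.8660254038 = 32.050882


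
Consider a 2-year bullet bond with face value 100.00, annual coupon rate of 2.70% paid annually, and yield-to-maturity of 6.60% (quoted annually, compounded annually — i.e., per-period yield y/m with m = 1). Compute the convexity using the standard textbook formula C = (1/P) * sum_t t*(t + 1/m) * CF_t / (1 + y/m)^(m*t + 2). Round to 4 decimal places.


Answer: Convexity = 5.1841

Derivation:
Coupon per period c = face * coupon_rate / m = 2.700000
Periods per year m = 1; per-period yield y/m = 0.066000
Number of cashflows N = 2
Cashflows (t years, CF_t, discount factor 1/(1+y/m)^(m*t), PV):
  t = 1.0000: CF_t = 2.700000, DF = 0.938086, PV = 2.532833
  t = 2.0000: CF_t = 102.700000, DF = 0.880006, PV = 90.376607
Price P = sum_t PV_t = 92.909440
Convexity numerator sum_t t*(t + 1/m) * CF_t / (1+y/m)^(m*t + 2):
  t = 1.0000: term = 4.457816
  t = 2.0000: term = 477.191693
Convexity = (1/P) * sum = 481.649510 / 92.909440 = 5.184075
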